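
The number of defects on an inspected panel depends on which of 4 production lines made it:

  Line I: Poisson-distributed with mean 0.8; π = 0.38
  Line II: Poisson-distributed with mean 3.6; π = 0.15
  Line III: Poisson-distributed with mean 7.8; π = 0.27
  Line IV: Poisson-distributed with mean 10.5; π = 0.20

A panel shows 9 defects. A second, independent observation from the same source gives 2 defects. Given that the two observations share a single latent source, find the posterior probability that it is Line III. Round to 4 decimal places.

0.6297

P(component k | x) = w_k·f_k(x) / marginal(x), where marginal(x) = Σ_j w_j·f_j(x).
Since both observations come from the same component, the likelihood for component k is f_k(x₁)·f_k(x₂).
  p_I = [e^(−0.8)·0.8^9/9! = 1.66192e-07] × [0.143785] = 2.3896e-08
  p_II = [e^(−3.6)·3.6^9/9! = 0.00764715] × [0.177058] = 0.00135399
  p_III = [e^(−7.8)·7.8^9/9! = 0.120668] × [0.0124641] = 0.00150402
  p_IV = [e^(−10.5)·10.5^9/9! = 0.11772] × [0.00151795] = 0.000178692
Weight by the priors:
  w_I·p_I = 0.38 × 2.3896e-08 = 9.08049e-09
  w_II·p_II = 0.15 × 0.00135399 = 0.000203098
  w_III·p_III = 0.27 × 0.00150402 = 0.000406085
  w_IV·p_IV = 0.20 × 0.000178692 = 3.57384e-05
Evidence: 9.08049e-09 + 0.000203098 + 0.000406085 + 3.57384e-05 = 0.000644931
Responsibility of Line III: 0.000406085 / 0.000644931 ≈ 0.6297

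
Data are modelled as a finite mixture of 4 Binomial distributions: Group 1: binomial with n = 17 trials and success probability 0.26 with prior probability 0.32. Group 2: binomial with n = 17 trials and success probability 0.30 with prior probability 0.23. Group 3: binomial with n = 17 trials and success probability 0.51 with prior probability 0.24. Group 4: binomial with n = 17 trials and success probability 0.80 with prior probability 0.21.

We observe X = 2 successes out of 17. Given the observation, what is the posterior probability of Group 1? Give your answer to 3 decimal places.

0.703

P(component k | x) = π_k·f_k(x) / marginal(x), where marginal(x) = Σ_j π_j·f_j(x).
Evaluate each component's likelihood at the observed value:
  L_1 = C(17,2)·0.26^2·0.74^15 = 136·0.0676·0.0109264 = 0.100453
  L_2 = C(17,2)·0.30^2·0.70^15 = 136·0.09·0.00474756 = 0.0581102
  L_3 = C(17,2)·0.51^2·0.49^15 = 136·0.2601·2.25393e-05 = 0.000797298
  L_4 = C(17,2)·0.80^2·0.20^15 = 136·0.64·3.2768e-11 = 2.85213e-09
Prior × likelihood for each component:
  π_1·L_1 = 0.32 × 0.100453 = 0.0321448
  π_2·L_2 = 0.23 × 0.0581102 = 0.0133653
  π_3·L_3 = 0.24 × 0.000797298 = 0.000191351
  π_4·L_4 = 0.21 × 2.85213e-09 = 5.98947e-10
Denominator: 0.0321448 + 0.0133653 + 0.000191351 + 5.98947e-10 = 0.0457015
P(Group 1 | 2 successes out of 17) = 0.0321448 / 0.0457015 ≈ 0.703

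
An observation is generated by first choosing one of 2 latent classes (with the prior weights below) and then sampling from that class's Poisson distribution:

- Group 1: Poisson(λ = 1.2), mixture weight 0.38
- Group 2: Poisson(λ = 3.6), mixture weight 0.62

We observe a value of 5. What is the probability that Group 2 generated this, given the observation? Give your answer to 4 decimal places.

0.9729

P(component k | x) = w_k·f_k(x) / marginal(x), where marginal(x) = Σ_j w_j·f_j(x).
Evaluate each component's likelihood at the observed value:
  p_1 = 0.00624556
  p_2 = 0.13768
Multiply by the mixture weights:
  w_1·p_1 = 0.38 × 0.00624556 = 0.00237331
  w_2·p_2 = 0.62 × 0.13768 = 0.0853617
Sum: 0.00237331 + 0.0853617 = 0.087735
P(Group 2 | data) = 0.0853617 / 0.087735 ≈ 0.9729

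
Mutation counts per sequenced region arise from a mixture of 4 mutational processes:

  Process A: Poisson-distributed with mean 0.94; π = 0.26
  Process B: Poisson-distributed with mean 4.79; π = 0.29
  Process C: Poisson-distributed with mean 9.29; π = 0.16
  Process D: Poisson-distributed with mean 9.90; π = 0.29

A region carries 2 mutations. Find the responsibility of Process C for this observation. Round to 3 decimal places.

By Bayes' theorem, P(k | x) = π_k f_k(x) / Σ_j π_j f_j(x).
Poisson probabilities:
  L_A = e^(−0.94)·0.94^2/2! = 0.172579
  L_B = e^(−4.79)·4.79^2/2! = 0.0953609
  L_C = e^(−9.29)·9.29^2/2! = 0.00398479
  L_D = e^(−9.90)·9.90^2/2! = 0.00245881
Multiply by the mixture weights:
  π_A·L_A = 0.26 × 0.172579 = 0.0448706
  π_B·L_B = 0.29 × 0.0953609 = 0.0276547
  π_C·L_C = 0.16 × 0.00398479 = 0.000637567
  π_D·L_D = 0.29 × 0.00245881 = 0.000713055
Sum: 0.0448706 + 0.0276547 + 0.000637567 + 0.000713055 = 0.0738759
P(Process C | 2 mutations) ≈ 0.009

0.009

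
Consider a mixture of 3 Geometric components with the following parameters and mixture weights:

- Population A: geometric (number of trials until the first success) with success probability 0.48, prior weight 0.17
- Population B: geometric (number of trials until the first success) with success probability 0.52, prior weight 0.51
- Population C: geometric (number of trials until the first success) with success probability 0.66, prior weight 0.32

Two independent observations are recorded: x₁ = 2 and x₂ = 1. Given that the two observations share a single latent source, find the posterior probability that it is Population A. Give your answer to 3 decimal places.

The responsibility of component k is w_k f_k(x) divided by Σ_j w_j f_j(x).
Since both observations come from the same component, the likelihood for component k is f_k(x₁)·f_k(x₂).
  L_A = [0.2496] × [0.48] = 0.119808
  L_B = [0.2496] × [0.52] = 0.129792
  L_C = [0.2244] × [0.66] = 0.148104
Prior × likelihood for each component:
  w_A·L_A = 0.17 × 0.119808 = 0.0203674
  w_B·L_B = 0.51 × 0.129792 = 0.0661939
  w_C·L_C = 0.32 × 0.148104 = 0.0473933
Marginal: 0.0203674 + 0.0661939 + 0.0473933 = 0.133955
P(Population A | x₁,x₂) ≈ 0.152

0.152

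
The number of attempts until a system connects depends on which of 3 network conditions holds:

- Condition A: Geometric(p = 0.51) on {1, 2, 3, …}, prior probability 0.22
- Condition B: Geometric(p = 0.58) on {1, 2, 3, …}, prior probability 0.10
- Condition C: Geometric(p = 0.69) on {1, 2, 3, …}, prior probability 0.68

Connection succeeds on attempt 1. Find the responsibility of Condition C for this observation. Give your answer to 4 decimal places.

0.7338

Posterior ∝ prior × likelihood, so P(k | x) ∝ P(Z=k) f_k(x); normalise over all components.
Geometric probabilities:
  f_A = 0.51
  f_B = 0.58
  f_C = 0.69
Prior × likelihood for each component:
  P(Z=A)·f_A = 0.22 × 0.51 = 0.1122
  P(Z=B)·f_B = 0.10 × 0.58 = 0.058
  P(Z=C)·f_C = 0.68 × 0.69 = 0.4692
Evidence: 0.1122 + 0.058 + 0.4692 = 0.6394
P(Condition C | x) ≈ 0.7338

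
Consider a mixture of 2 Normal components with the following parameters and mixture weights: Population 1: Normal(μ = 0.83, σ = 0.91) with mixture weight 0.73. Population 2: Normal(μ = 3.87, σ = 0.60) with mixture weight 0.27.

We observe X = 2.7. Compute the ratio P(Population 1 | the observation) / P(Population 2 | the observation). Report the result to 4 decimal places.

1.4448

Posterior odds = (π_i f_i(x)) / (π_j f_j(x)); the normalising sum cancels.
Normal densities:
  L_1 = (1/(0.91·√(2π)))·exp(−(2.7−0.83)²/(2·0.91²)) = 0.438398·exp(-2.11140) = 0.0530762
  L_2 = (1/(0.60·√(2π)))·exp(−(2.7−3.87)²/(2·0.60²)) = 0.664904·exp(-1.90125) = 0.0993245
Posterior odds = (π_1·L_1) / (π_2·L_2) = (0.73·0.0530762) / (0.27·0.0993245) = 0.0387456 / 0.0268176 ≈ 1.4448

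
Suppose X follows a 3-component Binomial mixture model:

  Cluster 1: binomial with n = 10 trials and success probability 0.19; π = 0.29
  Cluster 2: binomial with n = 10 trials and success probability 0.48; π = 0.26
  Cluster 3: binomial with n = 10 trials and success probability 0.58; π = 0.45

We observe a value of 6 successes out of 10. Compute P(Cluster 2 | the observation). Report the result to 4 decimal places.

0.3014

The responsibility of component k is π_k f_k(x) divided by Σ_j π_j f_j(x).
Component likelihoods at x = 6 successes out of 10:
  L_1 = 0.00425286
  L_2 = 0.187793
  L_3 = 0.248762
Weight by the priors:
  π_1·L_1 = 0.29 × 0.00425286 = 0.00123333
  π_2·L_2 = 0.26 × 0.187793 = 0.0488263
  π_3·L_3 = 0.45 × 0.248762 = 0.111943
Evidence: 0.00123333 + 0.0488263 + 0.111943 = 0.162003
P(Cluster 2 | the observation) = 0.0488263 / 0.162003 ≈ 0.3014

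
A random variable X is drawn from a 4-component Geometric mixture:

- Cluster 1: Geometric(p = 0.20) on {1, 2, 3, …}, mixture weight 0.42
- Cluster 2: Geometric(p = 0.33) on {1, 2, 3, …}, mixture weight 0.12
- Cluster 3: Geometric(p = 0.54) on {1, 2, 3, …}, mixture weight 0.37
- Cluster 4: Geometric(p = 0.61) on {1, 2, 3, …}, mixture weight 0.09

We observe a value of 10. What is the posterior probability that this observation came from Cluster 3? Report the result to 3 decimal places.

P(component k | x) = π_k·f_k(x) / marginal(x), where marginal(x) = Σ_j π_j·f_j(x).
Geometric probabilities:
  p_1 = 0.0268435
  p_2 = 0.00897816
  p_3 = 0.000497983
  p_4 = 0.000127324
Prior × likelihood for each component:
  π_1·p_1 = 0.42 × 0.0268435 = 0.0112743
  π_2·p_2 = 0.12 × 0.00897816 = 0.00107738
  π_3·p_3 = 0.37 × 0.000497983 = 0.000184254
  π_4·p_4 = 0.09 × 0.000127324 = 1.14592e-05
Sum: 0.0112743 + 0.00107738 + 0.000184254 + 1.14592e-05 = 0.0125474
P(Cluster 3 | x) ≈ 0.015

0.015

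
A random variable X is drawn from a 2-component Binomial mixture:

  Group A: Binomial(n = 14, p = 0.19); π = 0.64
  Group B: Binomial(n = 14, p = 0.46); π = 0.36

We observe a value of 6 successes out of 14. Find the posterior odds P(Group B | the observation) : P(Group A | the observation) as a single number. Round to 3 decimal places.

4.420

Since P(k|x) ∝ π_k f_k(x), the posterior odds are π_i f_i(x) / (π_j f_j(x)).
Binomial probabilities:
  L_A = C(14,6)·0.19^6·0.81^8 = 3003·4.70459e-05·0.185302 = 0.0261792
  L_B = C(14,6)·0.46^6·0.54^8 = 3003·0.0094743·0.0072302 = 0.205709
Posterior odds = (π_B·L_B) / (π_A·L_A) = (0.36·0.205709) / (0.64·0.0261792) = 0.0740551 / 0.0167547 ≈ 4.420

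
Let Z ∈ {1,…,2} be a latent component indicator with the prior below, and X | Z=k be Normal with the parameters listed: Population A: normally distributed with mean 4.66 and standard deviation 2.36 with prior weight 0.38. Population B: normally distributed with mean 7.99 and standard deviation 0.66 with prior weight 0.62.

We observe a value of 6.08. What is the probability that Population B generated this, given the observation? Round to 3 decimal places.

By Bayes' theorem, P(k | x) = P(Z=k) f_k(x) / Σ_j P(Z=j) f_j(x).
Evaluate each component's likelihood at the observed value:
  p_A = (1/(2.36·√(2π)))·exp(−(6.08−4.66)²/(2·2.36²)) = 0.169043·exp(-0.18102) = 0.141053
  p_B = (1/(0.66·√(2π)))·exp(−(6.08−7.99)²/(2·0.66²)) = 0.604458·exp(-4.18744) = 0.00917874
Unnormalised posteriors:
  P(Z=A)·p_A = 0.38 × 0.141053 = 0.0536002
  P(Z=B)·p_B = 0.62 × 0.00917874 = 0.00569082
Normaliser: 0.0536002 + 0.00569082 = 0.059291
P(Population B | data) ≈ 0.096

0.096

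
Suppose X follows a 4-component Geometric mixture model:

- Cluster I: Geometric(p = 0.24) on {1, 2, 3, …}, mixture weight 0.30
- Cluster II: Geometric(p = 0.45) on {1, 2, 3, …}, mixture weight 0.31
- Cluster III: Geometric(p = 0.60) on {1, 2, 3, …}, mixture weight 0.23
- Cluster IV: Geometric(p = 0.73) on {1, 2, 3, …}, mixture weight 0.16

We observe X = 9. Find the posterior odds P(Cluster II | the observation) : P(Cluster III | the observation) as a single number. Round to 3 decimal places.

The posterior odds equal the prior odds times the likelihood ratio: (w_i/w_j)·(f_i(x)/f_j(x)).
Evaluate each component's likelihood at the observed value:
  L_I = 0.24·(1−0.24)^8 = 0.24·0.111303 = 0.0267128
  L_II = 0.45·(1−0.45)^8 = 0.45·0.00837339 = 0.00376803
  L_III = 0.60·(1−0.60)^8 = 0.60·0.00065536 = 0.000393216
  L_IV = 0.73·(1−0.73)^8 = 0.73·2.8243e-05 = 2.06174e-05
Odds = (0.31/0.23) × (0.00376803/0.000393216) = 1.34783 × 9.58259 ≈ 12.916

12.916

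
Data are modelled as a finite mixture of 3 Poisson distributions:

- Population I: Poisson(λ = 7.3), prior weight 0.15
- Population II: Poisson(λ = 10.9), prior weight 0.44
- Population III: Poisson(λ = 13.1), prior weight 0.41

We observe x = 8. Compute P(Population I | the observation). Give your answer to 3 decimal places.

Apply Bayes' rule: the posterior for each component is proportional to its prior times its likelihood at x.
Evaluate each component's likelihood at the observed value:
  f_I = 0.135118
  f_II = 0.0912182
  f_III = 0.0439939
Prior × likelihood for each component:
  P(Z=I)·f_I = 0.15 × 0.135118 = 0.0202677
  P(Z=II)·f_II = 0.44 × 0.0912182 = 0.040136
  P(Z=III)·f_III = 0.41 × 0.0439939 = 0.0180375
Sum: 0.0202677 + 0.040136 + 0.0180375 = 0.0784412
P(Population I | data) ≈ 0.258

0.258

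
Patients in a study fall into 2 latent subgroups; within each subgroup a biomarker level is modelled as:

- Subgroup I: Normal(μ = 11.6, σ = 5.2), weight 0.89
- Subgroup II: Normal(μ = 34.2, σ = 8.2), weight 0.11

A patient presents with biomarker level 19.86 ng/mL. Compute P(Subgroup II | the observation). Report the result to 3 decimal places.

P(component k | x) = P(Z=k)·f_k(x) / marginal(x), where marginal(x) = Σ_j P(Z=j)·f_j(x).
Component likelihoods at x = 19.86 ng/mL:
  p_I = 0.0217269
  p_II = 0.0105441
Weight by the priors:
  P(Z=I)·p_I = 0.89 × 0.0217269 = 0.019337
  P(Z=II)·p_II = 0.11 × 0.0105441 = 0.00115985
Marginal: 0.019337 + 0.00115985 = 0.0204968
So the posterior for Subgroup II is 0.00115985 / 0.0204968 ≈ 0.057.

0.057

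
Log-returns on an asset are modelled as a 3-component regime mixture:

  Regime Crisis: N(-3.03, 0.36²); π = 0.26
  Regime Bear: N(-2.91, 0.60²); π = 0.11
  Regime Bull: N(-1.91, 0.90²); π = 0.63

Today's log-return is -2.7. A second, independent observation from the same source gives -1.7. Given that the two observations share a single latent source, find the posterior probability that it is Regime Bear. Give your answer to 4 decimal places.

Posterior ∝ prior × likelihood, so P(k | x) ∝ π_k f_k(x); normalise over all components.
Since both observations come from the same component, the likelihood for component k is f_k(x₁)·f_k(x₂).
  p_Crisis = [0.72802] × [0.00120443] = 0.000876851
  p_Bear = [0.625401] × [0.0870228] = 0.0544241
  p_Bull = [0.301548] × [0.431365] = 0.130077
Weight by the priors:
  π_Crisis·p_Crisis = 0.26 × 0.000876851 = 0.000227981
  π_Bear·p_Bear = 0.11 × 0.0544241 = 0.00598665
  π_Bull·p_Bull = 0.63 × 0.130077 = 0.0819488
Evidence: 0.000227981 + 0.00598665 + 0.0819488 = 0.0881634
So the posterior for Regime Bear is 0.00598665 / 0.0881634 ≈ 0.0679.

0.0679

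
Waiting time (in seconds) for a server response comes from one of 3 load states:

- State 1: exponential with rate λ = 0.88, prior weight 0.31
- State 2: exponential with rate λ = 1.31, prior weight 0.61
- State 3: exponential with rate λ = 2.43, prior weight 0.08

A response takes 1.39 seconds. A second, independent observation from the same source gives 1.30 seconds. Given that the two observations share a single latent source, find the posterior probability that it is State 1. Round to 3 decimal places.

P(component k | x) = w_k·f_k(x) / marginal(x), where marginal(x) = Σ_j w_j·f_j(x).
Since both observations come from the same component, the likelihood for component k is f_k(x₁)·f_k(x₂).
  p_1 = [0.258973] × [0.280317] = 0.0725945
  p_2 = [0.212063] × [0.238599] = 0.0505979
  p_3 = [0.0829258] × [0.103198] = 0.00855775
Prior × likelihood for each component:
  w_1·p_1 = 0.31 × 0.0725945 = 0.0225043
  w_2·p_2 = 0.61 × 0.0505979 = 0.0308647
  w_3·p_3 = 0.08 × 0.00855775 = 0.00068462
Evidence: 0.0225043 + 0.0308647 + 0.00068462 = 0.0540536
So the posterior for State 1 is 0.0225043 / 0.0540536 ≈ 0.416.

0.416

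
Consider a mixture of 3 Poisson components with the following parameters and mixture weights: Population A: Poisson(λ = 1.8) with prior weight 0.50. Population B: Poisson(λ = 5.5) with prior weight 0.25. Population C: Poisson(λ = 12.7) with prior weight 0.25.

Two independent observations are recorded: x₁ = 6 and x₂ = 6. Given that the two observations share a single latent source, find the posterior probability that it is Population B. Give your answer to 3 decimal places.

The responsibility of component k is π_k f_k(x) divided by Σ_j π_j f_j(x).
Since both observations come from the same component, the likelihood for component k is f_k(x₁)·f_k(x₂).
  f_A = [e^(−1.8)·1.8^6/6! = 0.00780859] × [0.00780859] = 6.0974e-05
  f_B = [e^(−5.5)·5.5^6/6! = 0.157117] × [0.157117] = 0.0246858
  f_C = [e^(−12.7)·12.7^6/6! = 0.0177807] × [0.0177807] = 0.000316155
Weight by the priors:
  π_A·f_A = 0.50 × 6.0974e-05 = 3.0487e-05
  π_B·f_B = 0.25 × 0.0246858 = 0.00617146
  π_C·f_C = 0.25 × 0.000316155 = 7.90387e-05
Evidence: 3.0487e-05 + 0.00617146 + 7.90387e-05 = 0.00628099
P(Population B | x₁,x₂) = 0.00617146 / 0.00628099 ≈ 0.983

0.983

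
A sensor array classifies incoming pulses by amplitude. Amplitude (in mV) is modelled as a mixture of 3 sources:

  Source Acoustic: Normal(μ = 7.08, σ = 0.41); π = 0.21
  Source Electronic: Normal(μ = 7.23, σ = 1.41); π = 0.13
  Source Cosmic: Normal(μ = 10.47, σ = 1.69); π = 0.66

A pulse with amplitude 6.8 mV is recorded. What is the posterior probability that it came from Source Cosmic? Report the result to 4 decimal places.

0.0696

The responsibility of component k is π_k f_k(x) divided by Σ_j π_j f_j(x).
Evaluate each component's likelihood at the observed value:
  f_Acoustic = 0.770639
  f_Electronic = 0.270082
  f_Cosmic = 0.0223353
Multiply by the mixture weights:
  π_Acoustic·f_Acoustic = 0.21 × 0.770639 = 0.161834
  π_Electronic·f_Electronic = 0.13 × 0.270082 = 0.0351107
  π_Cosmic·f_Cosmic = 0.66 × 0.0223353 = 0.0147413
Normaliser: 0.161834 + 0.0351107 + 0.0147413 = 0.211686
P(Source Cosmic | 6.8 mV) = 0.0147413 / 0.211686 ≈ 0.0696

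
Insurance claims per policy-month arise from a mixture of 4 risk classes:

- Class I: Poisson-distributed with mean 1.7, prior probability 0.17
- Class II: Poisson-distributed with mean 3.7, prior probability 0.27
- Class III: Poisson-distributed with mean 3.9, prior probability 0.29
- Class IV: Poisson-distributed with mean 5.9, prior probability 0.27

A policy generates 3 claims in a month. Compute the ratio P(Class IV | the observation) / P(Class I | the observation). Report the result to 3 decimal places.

Posterior odds = (π_i f_i(x)) / (π_j f_j(x)); the normalising sum cancels.
Evaluate each component's likelihood at the observed value:
  L_I = e^(−1.7)·1.7^3/3! = 0.149587
  L_II = e^(−3.7)·3.7^3/3! = 0.20872
  L_III = e^(−3.9)·3.9^3/3! = 0.200122
  L_IV = e^(−5.9)·5.9^3/3! = 0.0937707
Odds = (0.27/0.17) × (0.0937707/0.149587) = 1.58824 × 0.626863 ≈ 0.996

0.996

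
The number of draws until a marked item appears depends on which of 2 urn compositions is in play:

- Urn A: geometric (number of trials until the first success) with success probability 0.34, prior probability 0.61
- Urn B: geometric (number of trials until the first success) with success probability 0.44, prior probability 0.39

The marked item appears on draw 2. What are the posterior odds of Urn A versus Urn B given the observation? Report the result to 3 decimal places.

The posterior odds equal the prior odds times the likelihood ratio: (π_i/π_j)·(f_i(x)/f_j(x)).
Component likelihoods at x = 2:
  L_A = 0.2244
  L_B = 0.2464
0.136884 / 0.096096 ≈ 1.424

1.424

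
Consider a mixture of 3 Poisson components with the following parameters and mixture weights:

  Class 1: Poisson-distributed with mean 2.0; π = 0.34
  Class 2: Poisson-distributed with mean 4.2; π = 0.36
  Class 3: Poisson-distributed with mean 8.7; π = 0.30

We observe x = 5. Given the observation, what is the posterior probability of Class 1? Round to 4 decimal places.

0.1336

By Bayes' theorem, P(k | x) = π_k f_k(x) / Σ_j π_j f_j(x).
Evaluate each component's likelihood at the observed value:
  f_1 = e^(−2.0)·2.0^5/5! = 0.0360894
  f_2 = e^(−4.2)·4.2^5/5! = 0.163316
  f_3 = e^(−8.7)·8.7^5/5! = 0.0691915
Multiply by the mixture weights:
  π_1·f_1 = 0.34 × 0.0360894 = 0.0122704
  π_2·f_2 = 0.36 × 0.163316 = 0.0587937
  π_3·f_3 = 0.30 × 0.0691915 = 0.0207575
Sum: 0.0122704 + 0.0587937 + 0.0207575 = 0.0918216
P(Class 1 | the observation) = 0.0122704 / 0.0918216 ≈ 0.1336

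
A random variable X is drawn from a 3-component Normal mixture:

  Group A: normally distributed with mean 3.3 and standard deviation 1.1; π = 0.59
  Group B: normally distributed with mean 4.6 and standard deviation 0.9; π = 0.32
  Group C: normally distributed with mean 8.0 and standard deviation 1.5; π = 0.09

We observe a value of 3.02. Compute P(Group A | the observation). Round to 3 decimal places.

By Bayes' theorem, P(k | x) = π_k f_k(x) / Σ_j π_j f_j(x).
Component likelihoods at x = 3.02:
  p_A = (1/(1.1·√(2π)))·exp(−(3.02−3.3)²/(2·1.1²)) = 0.362675·exp(-0.03240) = 0.351114
  p_B = (1/(0.9·√(2π)))·exp(−(3.02−4.6)²/(2·0.9²)) = 0.443269·exp(-1.54099) = 0.0949347
  p_C = (1/(1.5·√(2π)))·exp(−(3.02−8.0)²/(2·1.5²)) = 0.265962·exp(-5.51120) = 0.00107482
Unnormalised posteriors:
  π_A·p_A = 0.59 × 0.351114 = 0.207157
  π_B·p_B = 0.32 × 0.0949347 = 0.0303791
  π_C·p_C = 0.09 × 0.00107482 = 9.67336e-05
Marginal: 0.207157 + 0.0303791 + 9.67336e-05 = 0.237633
So the posterior for Group A is 0.207157 / 0.237633 ≈ 0.872.

0.872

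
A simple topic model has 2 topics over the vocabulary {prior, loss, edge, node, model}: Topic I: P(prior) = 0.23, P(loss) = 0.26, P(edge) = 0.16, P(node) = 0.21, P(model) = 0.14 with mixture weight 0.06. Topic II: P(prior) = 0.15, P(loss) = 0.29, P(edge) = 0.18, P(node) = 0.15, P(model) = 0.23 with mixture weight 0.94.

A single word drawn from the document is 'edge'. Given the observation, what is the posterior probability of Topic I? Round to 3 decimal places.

0.054

By Bayes' theorem, P(k | x) = P(Z=k) f_k(x) / Σ_j P(Z=j) f_j(x).
Evaluate each component's likelihood at the observed value:
  p_I = 0.16
  p_II = 0.18
Prior × likelihood for each component:
  P(Z=I)·p_I = 0.06 × 0.16 = 0.0096
  P(Z=II)·p_II = 0.94 × 0.18 = 0.1692
Normaliser: 0.0096 + 0.1692 = 0.1788
Responsibility of Topic I: 0.0096 / 0.1788 ≈ 0.054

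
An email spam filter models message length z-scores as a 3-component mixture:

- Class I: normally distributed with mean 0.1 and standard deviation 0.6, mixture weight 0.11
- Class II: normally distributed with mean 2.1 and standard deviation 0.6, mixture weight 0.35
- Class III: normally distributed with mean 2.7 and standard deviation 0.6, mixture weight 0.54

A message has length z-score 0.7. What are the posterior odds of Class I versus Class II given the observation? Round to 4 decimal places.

2.9002

Since P(k|x) ∝ π_k f_k(x), the posterior odds are π_i f_i(x) / (π_j f_j(x)).
Component likelihoods at x = 0.7:
  L_I = (1/(0.6·√(2π)))·exp(−(0.7−0.1)²/(2·0.6²)) = 0.664904·exp(-0.50000) = 0.403285
  L_II = (1/(0.6·√(2π)))·exp(−(0.7−2.1)²/(2·0.6²)) = 0.664904·exp(-2.72222) = 0.0437031
  L_III = (1/(0.6·√(2π)))·exp(−(0.7−2.7)²/(2·0.6²)) = 0.664904·exp(-5.55556) = 0.00257046
Posterior odds = (π_I·L_I) / (π_II·L_II) = (0.11·0.403285) / (0.35·0.0437031) = 0.0443613 / 0.0152961 ≈ 2.9002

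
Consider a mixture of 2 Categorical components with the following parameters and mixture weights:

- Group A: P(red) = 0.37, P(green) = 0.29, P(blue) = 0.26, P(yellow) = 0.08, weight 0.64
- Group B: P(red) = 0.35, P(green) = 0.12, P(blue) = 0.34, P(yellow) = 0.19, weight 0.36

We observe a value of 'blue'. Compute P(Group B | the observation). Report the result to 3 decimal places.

By Bayes' theorem, P(k | x) = P(Z=k) f_k(x) / Σ_j P(Z=j) f_j(x).
Evaluate each component's likelihood at the observed value:
  p_A = P(blue | comp) = 0.26
  p_B = P(blue | comp) = 0.34
Weight by the priors:
  P(Z=A)·p_A = 0.64 × 0.26 = 0.1664
  P(Z=B)·p_B = 0.36 × 0.34 = 0.1224
Marginal: 0.1664 + 0.1224 = 0.2888
Responsibility of Group B: 0.1224 / 0.2888 ≈ 0.424

0.424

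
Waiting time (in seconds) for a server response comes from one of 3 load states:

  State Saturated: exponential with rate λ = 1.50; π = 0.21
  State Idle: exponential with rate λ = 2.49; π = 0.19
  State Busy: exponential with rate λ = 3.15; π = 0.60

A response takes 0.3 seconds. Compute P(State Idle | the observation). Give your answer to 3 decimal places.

P(component k | x) = P(Z=k)·f_k(x) / marginal(x), where marginal(x) = Σ_j P(Z=j)·f_j(x).
Component likelihoods at x = 0.3 seconds:
  p_Saturated = 0.956442
  p_Idle = 1.17973
  p_Busy = 1.22434
Multiply by the mixture weights:
  P(Z=Saturated)·p_Saturated = 0.21 × 0.956442 = 0.200853
  P(Z=Idle)·p_Idle = 0.19 × 1.17973 = 0.224148
  P(Z=Busy)·p_Busy = 0.60 × 1.22434 = 0.734604
Sum: 0.200853 + 0.224148 + 0.734604 = 1.15961
P(State Idle | the observation) = 0.224148 / 1.15961 ≈ 0.193

0.193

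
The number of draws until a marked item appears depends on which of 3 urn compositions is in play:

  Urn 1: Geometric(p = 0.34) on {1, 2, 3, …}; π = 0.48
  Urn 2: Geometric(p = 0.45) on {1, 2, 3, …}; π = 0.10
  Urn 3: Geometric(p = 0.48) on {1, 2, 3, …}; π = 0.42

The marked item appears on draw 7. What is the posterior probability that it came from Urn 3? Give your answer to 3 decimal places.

0.213

The responsibility of component k is w_k f_k(x) divided by Σ_j w_j f_j(x).
Component likelihoods at x = 7:
  p_1 = 0.0281023
  p_2 = 0.0124563
  p_3 = 0.00948989
Unnormalised posteriors:
  w_1·p_1 = 0.48 × 0.0281023 = 0.0134891
  w_2·p_2 = 0.10 × 0.0124563 = 0.00124563
  w_3·p_3 = 0.42 × 0.00948989 = 0.00398575
Denominator: 0.0134891 + 0.00124563 + 0.00398575 = 0.0187205
Responsibility of Urn 3: 0.00398575 / 0.0187205 ≈ 0.213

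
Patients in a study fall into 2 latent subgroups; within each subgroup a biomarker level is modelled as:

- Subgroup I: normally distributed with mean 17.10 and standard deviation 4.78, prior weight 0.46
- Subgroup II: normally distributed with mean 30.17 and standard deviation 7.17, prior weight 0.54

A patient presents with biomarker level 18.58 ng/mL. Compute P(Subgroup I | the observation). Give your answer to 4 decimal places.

P(component k | x) = π_k·f_k(x) / marginal(x), where marginal(x) = Σ_j π_j·f_j(x).
Normal densities:
  L_I = 0.0795545
  L_II = 0.015066
Weight by the priors:
  π_I·L_I = 0.46 × 0.0795545 = 0.0365951
  π_II·L_II = 0.54 × 0.015066 = 0.00813567
Normaliser: 0.0365951 + 0.00813567 = 0.0447308
P(Subgroup I | data) ≈ 0.8181

0.8181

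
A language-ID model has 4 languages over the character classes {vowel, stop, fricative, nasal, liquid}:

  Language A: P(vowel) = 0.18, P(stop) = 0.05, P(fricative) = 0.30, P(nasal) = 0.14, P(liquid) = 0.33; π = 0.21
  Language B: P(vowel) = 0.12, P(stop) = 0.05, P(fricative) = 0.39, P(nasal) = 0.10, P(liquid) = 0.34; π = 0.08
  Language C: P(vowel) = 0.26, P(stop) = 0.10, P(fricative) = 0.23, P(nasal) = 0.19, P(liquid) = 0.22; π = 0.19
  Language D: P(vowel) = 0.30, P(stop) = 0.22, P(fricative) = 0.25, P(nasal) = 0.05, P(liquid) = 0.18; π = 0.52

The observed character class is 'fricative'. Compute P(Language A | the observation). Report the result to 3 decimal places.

The responsibility of component k is P(Z=k) f_k(x) divided by Σ_j P(Z=j) f_j(x).
Categorical probabilities:
  L_A = 0.3
  L_B = 0.39
  L_C = 0.23
  L_D = 0.25
Multiply by the mixture weights:
  P(Z=A)·L_A = 0.21 × 0.3 = 0.063
  P(Z=B)·L_B = 0.08 × 0.39 = 0.0312
  P(Z=C)·L_C = 0.19 × 0.23 = 0.0437
  P(Z=D)·L_D = 0.52 × 0.25 = 0.13
Marginal: 0.063 + 0.0312 + 0.0437 + 0.13 = 0.2679
P(Language A | 'fricative') = 0.063 / 0.2679 ≈ 0.235

0.235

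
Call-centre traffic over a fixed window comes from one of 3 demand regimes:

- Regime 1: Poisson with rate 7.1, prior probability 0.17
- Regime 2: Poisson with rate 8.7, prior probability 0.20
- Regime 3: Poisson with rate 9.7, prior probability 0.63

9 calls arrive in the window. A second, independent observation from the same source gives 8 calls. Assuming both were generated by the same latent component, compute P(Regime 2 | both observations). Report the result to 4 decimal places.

0.2289

Apply Bayes' rule: the posterior for each component is proportional to its prior times its likelihood at x.
Since both observations come from the same component, the likelihood for component k is f_k(x₁)·f_k(x₂).
  f_1 = [0.104249] × [0.132146] = 0.0137761
  f_2 = [0.131084] × [0.135604] = 0.0177754
  f_3 = [0.128388] × [0.119123] = 0.0152941
Weight by the priors:
  P(Z=1)·f_1 = 0.17 × 0.0137761 = 0.00234194
  P(Z=2)·f_2 = 0.20 × 0.0177754 = 0.00355508
  P(Z=3)·f_3 = 0.63 × 0.0152941 = 0.00963526
Denominator: 0.00234194 + 0.00355508 + 0.00963526 = 0.0155323
Responsibility of Regime 2: 0.00355508 / 0.0155323 ≈ 0.2289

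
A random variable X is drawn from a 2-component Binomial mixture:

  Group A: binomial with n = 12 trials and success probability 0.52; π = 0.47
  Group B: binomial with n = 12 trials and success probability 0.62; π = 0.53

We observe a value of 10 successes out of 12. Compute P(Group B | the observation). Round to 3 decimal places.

The responsibility of component k is P(Z=k) f_k(x) divided by Σ_j P(Z=j) f_j(x).
Component likelihoods at x = 10 successes out of 12:
  L_A = 0.0219816
  L_B = 0.0799886
Multiply by the mixture weights:
  P(Z=A)·L_A = 0.47 × 0.0219816 = 0.0103314
  P(Z=B)·L_B = 0.53 × 0.0799886 = 0.042394
Sum: 0.0103314 + 0.042394 = 0.0527253
P(Group B | x) ≈ 0.804

0.804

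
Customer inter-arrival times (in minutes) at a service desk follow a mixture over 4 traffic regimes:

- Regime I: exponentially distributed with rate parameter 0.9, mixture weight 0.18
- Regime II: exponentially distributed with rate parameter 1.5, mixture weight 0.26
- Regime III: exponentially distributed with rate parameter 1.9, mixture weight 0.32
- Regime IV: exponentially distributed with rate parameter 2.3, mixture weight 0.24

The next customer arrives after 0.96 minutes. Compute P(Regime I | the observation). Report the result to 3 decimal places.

0.214

Apply Bayes' rule: the posterior for each component is proportional to its prior times its likelihood at x.
Component likelihoods at x = 0.96 minutes:
  L_I = 0.379326
  L_II = 0.355392
  L_III = 0.30662
  L_IV = 0.252817
Unnormalised posteriors:
  w_I·L_I = 0.18 × 0.379326 = 0.0682786
  w_II·L_II = 0.26 × 0.355392 = 0.0924018
  w_III·L_III = 0.32 × 0.30662 = 0.0981184
  w_IV·L_IV = 0.24 × 0.252817 = 0.060676
Denominator: 0.0682786 + 0.0924018 + 0.0981184 + 0.060676 = 0.319475
P(Regime I | 0.96 minutes) ≈ 0.214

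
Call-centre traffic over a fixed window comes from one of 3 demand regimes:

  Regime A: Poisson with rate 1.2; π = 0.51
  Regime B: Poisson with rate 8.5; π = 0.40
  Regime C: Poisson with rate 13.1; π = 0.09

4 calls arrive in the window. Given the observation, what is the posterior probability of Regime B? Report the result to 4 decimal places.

0.5674

The responsibility of component k is P(Z=k) f_k(x) divided by Σ_j P(Z=j) f_j(x).
Poisson probabilities:
  L_A = e^(−1.2)·1.2^4/4! = 0.0260232
  L_B = e^(−8.5)·8.5^4/4! = 0.0442549
  L_C = e^(−13.1)·13.1^4/4! = 0.00250967
Unnormalised posteriors:
  P(Z=A)·L_A = 0.51 × 0.0260232 = 0.0132718
  P(Z=B)·L_B = 0.40 × 0.0442549 = 0.017702
  P(Z=C)·L_C = 0.09 × 0.00250967 = 0.00022587
Normaliser: 0.0132718 + 0.017702 + 0.00022587 = 0.0311997
Responsibility of Regime B: 0.017702 / 0.0311997 ≈ 0.5674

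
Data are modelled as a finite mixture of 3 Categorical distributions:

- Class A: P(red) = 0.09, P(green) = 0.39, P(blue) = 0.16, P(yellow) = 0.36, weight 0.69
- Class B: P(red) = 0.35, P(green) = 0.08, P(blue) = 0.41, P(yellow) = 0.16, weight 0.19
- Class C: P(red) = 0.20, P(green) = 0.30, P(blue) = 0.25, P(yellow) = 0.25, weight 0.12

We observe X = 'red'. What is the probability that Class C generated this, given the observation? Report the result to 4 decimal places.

P(component k | x) = P(Z=k)·f_k(x) / marginal(x), where marginal(x) = Σ_j P(Z=j)·f_j(x).
Component likelihoods at x = 'red':
  f_A = 0.09
  f_B = 0.35
  f_C = 0.2
Multiply by the mixture weights:
  P(Z=A)·f_A = 0.69 × 0.09 = 0.0621
  P(Z=B)·f_B = 0.19 × 0.35 = 0.0665
  P(Z=C)·f_C = 0.12 × 0.2 = 0.024
Sum: 0.0621 + 0.0665 + 0.024 = 0.1526
P(Class C | data) ≈ 0.1573

0.1573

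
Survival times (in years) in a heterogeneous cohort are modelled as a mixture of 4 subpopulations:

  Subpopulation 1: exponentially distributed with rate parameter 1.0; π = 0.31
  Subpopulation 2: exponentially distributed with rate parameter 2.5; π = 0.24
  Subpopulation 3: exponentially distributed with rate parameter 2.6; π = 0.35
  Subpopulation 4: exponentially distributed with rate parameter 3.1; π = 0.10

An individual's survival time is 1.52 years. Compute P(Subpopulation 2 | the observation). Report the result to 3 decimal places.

0.132

The responsibility of component k is π_k f_k(x) divided by Σ_j π_j f_j(x).
Component likelihoods at x = 1.52 years:
  L_1 = 1.0·e^(−1.0·1.52) = 1.0·e^(−1.5200) = 0.218712
  L_2 = 2.5·e^(−2.5·1.52) = 2.5·e^(−3.8000) = 0.0559269
  L_3 = 2.6·e^(−2.6·1.52) = 2.6·e^(−3.9520) = 0.0499622
  L_4 = 3.1·e^(−3.1·1.52) = 3.1·e^(−4.7120) = 0.027859
Unnormalised posteriors:
  π_1·L_1 = 0.31 × 0.218712 = 0.0678007
  π_2·L_2 = 0.24 × 0.0559269 = 0.0134225
  π_3·L_3 = 0.35 × 0.0499622 = 0.0174868
  π_4·L_4 = 0.10 × 0.027859 = 0.0027859
Marginal: 0.0678007 + 0.0134225 + 0.0174868 + 0.0027859 = 0.101496
P(Subpopulation 2 | data) = 0.0134225 / 0.101496 ≈ 0.132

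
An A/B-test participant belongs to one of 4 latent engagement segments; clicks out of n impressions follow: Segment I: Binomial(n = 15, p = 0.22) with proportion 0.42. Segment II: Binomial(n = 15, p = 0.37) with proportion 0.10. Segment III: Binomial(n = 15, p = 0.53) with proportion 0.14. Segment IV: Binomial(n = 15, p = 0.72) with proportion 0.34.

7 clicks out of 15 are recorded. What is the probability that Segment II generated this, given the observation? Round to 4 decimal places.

By Bayes' theorem, P(k | x) = π_k f_k(x) / Σ_j π_j f_j(x).
Component likelihoods at x = 7 clicks out of 15:
  p_I = 0.021992
  p_II = 0.151595
  p_III = 0.179996
  p_IV = 0.024386
Unnormalised posteriors:
  π_I·p_I = 0.42 × 0.021992 = 0.00923663
  π_II·p_II = 0.10 × 0.151595 = 0.0151595
  π_III·p_III = 0.14 × 0.179996 = 0.0251994
  π_IV·p_IV = 0.34 × 0.024386 = 0.00829123
Normaliser: 0.00923663 + 0.0151595 + 0.0251994 + 0.00829123 = 0.0578868
Responsibility of Segment II: 0.0151595 / 0.0578868 ≈ 0.2619

0.2619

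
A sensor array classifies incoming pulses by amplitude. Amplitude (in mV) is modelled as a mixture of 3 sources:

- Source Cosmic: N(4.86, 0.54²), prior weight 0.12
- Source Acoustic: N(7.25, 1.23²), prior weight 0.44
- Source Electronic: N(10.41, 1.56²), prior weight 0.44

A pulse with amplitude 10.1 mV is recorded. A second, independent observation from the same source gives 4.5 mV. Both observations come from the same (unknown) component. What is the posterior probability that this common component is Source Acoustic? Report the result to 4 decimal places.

By Bayes' theorem, P(k | x) = w_k f_k(x) / Σ_j w_j f_j(x).
Since both observations come from the same component, the likelihood for component k is f_k(x₁)·f_k(x₂).
  p_Cosmic = [2.63953e-21] × [0.59157] = 1.56147e-21
  p_Acoustic = [0.0221401] × [0.0266413] = 0.00058984
  p_Electronic = [0.250732] × [0.000195521] = 4.90234e-05
Multiply by the mixture weights:
  w_Cosmic·p_Cosmic = 0.12 × 1.56147e-21 = 1.87376e-22
  w_Acoustic·p_Acoustic = 0.44 × 0.00058984 = 0.00025953
  w_Electronic·p_Electronic = 0.44 × 4.90234e-05 = 2.15703e-05
Normaliser: 1.87376e-22 + 0.00025953 + 2.15703e-05 = 0.0002811
P(Source Acoustic | x₁,x₂) ≈ 0.9233

0.9233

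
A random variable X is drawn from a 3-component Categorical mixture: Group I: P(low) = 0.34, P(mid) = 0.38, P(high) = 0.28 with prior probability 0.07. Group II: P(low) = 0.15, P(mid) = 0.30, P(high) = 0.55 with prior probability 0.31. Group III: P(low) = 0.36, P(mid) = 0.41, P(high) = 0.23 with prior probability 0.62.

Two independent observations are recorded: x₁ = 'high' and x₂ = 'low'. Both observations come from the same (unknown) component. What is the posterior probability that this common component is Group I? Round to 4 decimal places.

0.0797

The responsibility of component k is π_k f_k(x) divided by Σ_j π_j f_j(x).
Since both observations come from the same component, the likelihood for component k is f_k(x₁)·f_k(x₂).
  p_I = [P(high | comp) = 0.28] × [0.34] = 0.0952
  p_II = [P(high | comp) = 0.55] × [0.15] = 0.0825
  p_III = [P(high | comp) = 0.23] × [0.36] = 0.0828
Weight by the priors:
  π_I·p_I = 0.07 × 0.0952 = 0.006664
  π_II·p_II = 0.31 × 0.0825 = 0.025575
  π_III·p_III = 0.62 × 0.0828 = 0.051336
Sum: 0.006664 + 0.025575 + 0.051336 = 0.083575
P(Group I | x₁,x₂) = 0.006664 / 0.083575 ≈ 0.0797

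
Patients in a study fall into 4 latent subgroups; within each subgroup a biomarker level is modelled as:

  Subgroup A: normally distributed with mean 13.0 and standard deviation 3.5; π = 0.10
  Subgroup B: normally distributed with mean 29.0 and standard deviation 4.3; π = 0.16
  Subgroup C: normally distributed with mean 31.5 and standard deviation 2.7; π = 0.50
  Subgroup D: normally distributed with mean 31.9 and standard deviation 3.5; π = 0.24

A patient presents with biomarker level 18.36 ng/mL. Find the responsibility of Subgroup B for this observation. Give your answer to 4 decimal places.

0.1640

P(component k | x) = P(Z=k)·f_k(x) / marginal(x), where marginal(x) = Σ_j P(Z=j)·f_j(x).
Component likelihoods at x = 18.36 ng/mL:
  L_A = (1/(3.5·√(2π)))·exp(−(18.36−13.0)²/(2·3.5²)) = 0.113984·exp(-1.17264) = 0.0352836
  L_B = (1/(4.3·√(2π)))·exp(−(18.36−29.0)²/(2·4.3²)) = 0.092777·exp(-3.06137) = 0.00434414
  L_C = (1/(2.7·√(2π)))·exp(−(18.36−31.5)²/(2·2.7²)) = 0.147756·exp(-11.84222) = 1.063e-06
  L_D = (1/(3.5·√(2π)))·exp(−(18.36−31.9)²/(2·3.5²)) = 0.113984·exp(-7.48292) = 6.41284e-05
Unnormalised posteriors:
  P(Z=A)·L_A = 0.10 × 0.0352836 = 0.00352836
  P(Z=B)·L_B = 0.16 × 0.00434414 = 0.000695063
  P(Z=C)·L_C = 0.50 × 1.063e-06 = 5.31502e-07
  P(Z=D)·L_D = 0.24 × 6.41284e-05 = 1.53908e-05
Evidence: 0.00352836 + 0.000695063 + 5.31502e-07 + 1.53908e-05 = 0.00423934
P(Subgroup B | the observation) ≈ 0.1640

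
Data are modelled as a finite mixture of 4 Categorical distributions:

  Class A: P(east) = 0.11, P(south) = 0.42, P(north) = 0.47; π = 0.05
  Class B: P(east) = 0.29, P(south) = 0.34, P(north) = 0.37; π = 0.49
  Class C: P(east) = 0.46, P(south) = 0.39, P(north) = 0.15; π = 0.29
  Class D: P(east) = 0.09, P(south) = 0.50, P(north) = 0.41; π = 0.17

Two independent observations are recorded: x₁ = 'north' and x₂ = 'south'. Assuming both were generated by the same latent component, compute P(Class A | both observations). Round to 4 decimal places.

0.0800

P(component k | x) = P(Z=k)·f_k(x) / marginal(x), where marginal(x) = Σ_j P(Z=j)·f_j(x).
Since both observations come from the same component, the likelihood for component k is f_k(x₁)·f_k(x₂).
  L_A = [0.47] × [0.42] = 0.1974
  L_B = [0.37] × [0.34] = 0.1258
  L_C = [0.15] × [0.39] = 0.0585
  L_D = [0.41] × [0.5] = 0.205
Weight by the priors:
  P(Z=A)·L_A = 0.05 × 0.1974 = 0.00987
  P(Z=B)·L_B = 0.49 × 0.1258 = 0.061642
  P(Z=C)·L_C = 0.29 × 0.0585 = 0.016965
  P(Z=D)·L_D = 0.17 × 0.205 = 0.03485
Sum: 0.00987 + 0.061642 + 0.016965 + 0.03485 = 0.123327
P(Class A | data) = 0.00987 / 0.123327 ≈ 0.0800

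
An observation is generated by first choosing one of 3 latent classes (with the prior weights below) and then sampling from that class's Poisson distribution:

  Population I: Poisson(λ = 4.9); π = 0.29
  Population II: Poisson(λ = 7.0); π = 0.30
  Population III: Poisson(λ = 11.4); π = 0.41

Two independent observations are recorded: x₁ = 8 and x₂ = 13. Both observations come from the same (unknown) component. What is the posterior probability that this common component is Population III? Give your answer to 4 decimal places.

0.8480

P(component k | x) = P(Z=k)·f_k(x) / marginal(x), where marginal(x) = Σ_j P(Z=j)·f_j(x).
Since both observations come from the same component, the likelihood for component k is f_k(x₁)·f_k(x₂).
  p_I = [e^(−4.9)·4.9^8/8! = 0.0613769] × [0.0011226] = 6.89019e-05
  p_II = [e^(−7.0)·7.0^8/8! = 0.130377] × [0.0141884] = 0.00184984
  p_III = [e^(−11.4)·11.4^8/8! = 0.0792066] × [0.0987474] = 0.00782144
Prior × likelihood for each component:
  P(Z=I)·p_I = 0.29 × 6.89019e-05 = 1.99815e-05
  P(Z=II)·p_II = 0.30 × 0.00184984 = 0.000554953
  P(Z=III)·p_III = 0.41 × 0.00782144 = 0.00320679
Normaliser: 1.99815e-05 + 0.000554953 + 0.00320679 = 0.00378173
P(Population III | data) ≈ 0.8480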